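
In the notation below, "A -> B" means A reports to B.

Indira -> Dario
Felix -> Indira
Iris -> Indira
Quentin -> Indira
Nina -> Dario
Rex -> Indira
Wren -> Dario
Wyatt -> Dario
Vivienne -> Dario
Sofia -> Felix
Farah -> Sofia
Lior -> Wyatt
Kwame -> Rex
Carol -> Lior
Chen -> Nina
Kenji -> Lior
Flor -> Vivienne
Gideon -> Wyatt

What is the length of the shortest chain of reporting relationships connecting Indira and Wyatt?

Indira is 1 level below Dario, and Wyatt is 1 level below Dario (their lowest common manager). The shortest path runs up from Indira to Dario and back down to Wyatt: 1 + 1 = 2 links.

2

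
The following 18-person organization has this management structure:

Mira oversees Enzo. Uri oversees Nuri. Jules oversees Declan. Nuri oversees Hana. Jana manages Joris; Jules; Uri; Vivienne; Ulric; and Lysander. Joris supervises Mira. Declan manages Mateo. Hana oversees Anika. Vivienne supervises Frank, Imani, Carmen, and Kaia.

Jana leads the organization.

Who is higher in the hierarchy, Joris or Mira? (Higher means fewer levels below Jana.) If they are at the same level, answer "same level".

Joris is 1 level below Jana; Mira is 2. Joris is higher.

Joris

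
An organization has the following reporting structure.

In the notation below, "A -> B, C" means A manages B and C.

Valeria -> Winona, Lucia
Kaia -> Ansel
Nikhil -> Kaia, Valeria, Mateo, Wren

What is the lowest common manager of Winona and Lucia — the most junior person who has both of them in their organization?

Valeria

Winona's chain of managers is Valeria, Nikhil. Lucia's chain of managers is Valeria, Nikhil. The first manager that appears in both chains is Valeria.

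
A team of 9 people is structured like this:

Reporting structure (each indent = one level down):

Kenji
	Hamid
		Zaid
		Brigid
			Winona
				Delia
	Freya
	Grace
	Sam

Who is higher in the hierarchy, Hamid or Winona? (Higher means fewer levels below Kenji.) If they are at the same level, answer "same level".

Hamid

Hamid is 1 level below Kenji; Winona is 3. Hamid is higher.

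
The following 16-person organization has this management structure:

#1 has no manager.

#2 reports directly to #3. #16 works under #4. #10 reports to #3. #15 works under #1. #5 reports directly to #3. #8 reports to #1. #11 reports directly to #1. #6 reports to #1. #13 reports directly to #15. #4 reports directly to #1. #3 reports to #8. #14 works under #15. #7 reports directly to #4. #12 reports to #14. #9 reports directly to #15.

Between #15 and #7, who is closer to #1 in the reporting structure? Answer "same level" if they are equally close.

#15 is 1 level below #1; #7 is 2. #15 is higher.

#15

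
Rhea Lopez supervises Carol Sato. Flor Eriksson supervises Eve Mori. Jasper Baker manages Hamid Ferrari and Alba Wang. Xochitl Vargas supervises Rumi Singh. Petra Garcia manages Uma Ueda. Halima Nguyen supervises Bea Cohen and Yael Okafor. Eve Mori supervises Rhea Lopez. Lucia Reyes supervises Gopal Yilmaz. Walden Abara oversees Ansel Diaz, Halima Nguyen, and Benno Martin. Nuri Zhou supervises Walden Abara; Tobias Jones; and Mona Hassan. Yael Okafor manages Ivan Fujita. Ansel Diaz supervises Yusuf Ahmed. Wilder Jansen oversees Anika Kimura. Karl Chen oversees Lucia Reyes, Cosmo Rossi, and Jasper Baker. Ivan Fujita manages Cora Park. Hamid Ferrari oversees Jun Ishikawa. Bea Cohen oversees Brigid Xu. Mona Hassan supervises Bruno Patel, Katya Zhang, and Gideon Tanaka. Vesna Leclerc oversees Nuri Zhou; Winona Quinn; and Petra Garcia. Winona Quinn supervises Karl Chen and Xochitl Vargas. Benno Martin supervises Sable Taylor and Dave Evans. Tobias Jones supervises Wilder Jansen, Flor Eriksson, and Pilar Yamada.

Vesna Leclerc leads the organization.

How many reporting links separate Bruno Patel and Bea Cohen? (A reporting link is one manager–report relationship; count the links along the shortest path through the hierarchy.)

Bruno Patel is 2 levels below Nuri Zhou, and Bea Cohen is 3 levels below Nuri Zhou (their lowest common manager). The shortest path runs up from Bruno Patel to Nuri Zhou and back down to Bea Cohen: 2 + 3 = 5 links.

5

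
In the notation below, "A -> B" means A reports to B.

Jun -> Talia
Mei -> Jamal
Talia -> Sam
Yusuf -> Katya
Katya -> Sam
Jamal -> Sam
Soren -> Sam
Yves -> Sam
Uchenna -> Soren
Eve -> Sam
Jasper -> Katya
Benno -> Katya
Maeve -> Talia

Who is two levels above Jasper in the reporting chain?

Sam

Jasper reports to Katya, and Katya reports to Sam. So Jasper's skip-level manager is Sam.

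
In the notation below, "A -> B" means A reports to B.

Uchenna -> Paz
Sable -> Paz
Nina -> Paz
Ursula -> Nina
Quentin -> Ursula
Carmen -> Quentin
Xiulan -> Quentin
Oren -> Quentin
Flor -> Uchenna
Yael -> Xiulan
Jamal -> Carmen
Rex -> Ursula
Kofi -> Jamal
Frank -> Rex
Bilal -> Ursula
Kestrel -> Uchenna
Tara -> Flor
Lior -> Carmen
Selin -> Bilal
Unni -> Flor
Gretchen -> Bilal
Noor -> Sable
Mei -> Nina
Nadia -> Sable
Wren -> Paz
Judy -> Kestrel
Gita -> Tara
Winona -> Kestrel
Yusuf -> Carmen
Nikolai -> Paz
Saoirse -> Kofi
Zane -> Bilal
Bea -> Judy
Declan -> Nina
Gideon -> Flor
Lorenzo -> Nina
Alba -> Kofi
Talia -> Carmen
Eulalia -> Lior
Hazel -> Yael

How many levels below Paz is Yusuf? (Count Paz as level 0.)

Chain from Yusuf up to Paz: Yusuf → Carmen → Quentin → Ursula → Nina → Paz. That is 5 steps up, so Yusuf is 5 levels below Paz.

5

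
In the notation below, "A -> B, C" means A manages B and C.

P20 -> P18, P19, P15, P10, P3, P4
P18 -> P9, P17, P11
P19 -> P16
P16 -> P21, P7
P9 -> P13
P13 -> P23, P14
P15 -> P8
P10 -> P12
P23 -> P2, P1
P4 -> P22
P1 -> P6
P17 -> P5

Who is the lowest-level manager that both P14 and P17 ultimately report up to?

P14's chain of managers is P13, P9, P18, P20. P17's chain of managers is P18, P20. The first manager that appears in both chains is P18.

P18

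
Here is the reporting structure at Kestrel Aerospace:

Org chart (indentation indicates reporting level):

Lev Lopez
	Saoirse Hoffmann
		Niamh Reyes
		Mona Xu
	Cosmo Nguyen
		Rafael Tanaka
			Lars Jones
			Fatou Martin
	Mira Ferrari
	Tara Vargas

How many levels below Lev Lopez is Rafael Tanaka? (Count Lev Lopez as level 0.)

Chain from Rafael Tanaka up to Lev Lopez: Rafael Tanaka → Cosmo Nguyen → Lev Lopez. That is 2 steps up, so Rafael Tanaka is 2 levels below Lev Lopez.

2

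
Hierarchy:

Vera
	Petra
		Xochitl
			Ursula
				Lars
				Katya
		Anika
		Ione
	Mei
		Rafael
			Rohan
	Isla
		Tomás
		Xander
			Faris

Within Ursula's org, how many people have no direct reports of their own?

2

The people in Ursula's organization with no one reporting to them are Katya, Lars. That is 2.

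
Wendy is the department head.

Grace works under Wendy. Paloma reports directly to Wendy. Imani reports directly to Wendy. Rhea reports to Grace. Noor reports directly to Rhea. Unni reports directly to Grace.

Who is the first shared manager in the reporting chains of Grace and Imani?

Wendy

Grace's chain of managers is Wendy. Imani's chain of managers is Wendy. The first manager that appears in both chains is Wendy.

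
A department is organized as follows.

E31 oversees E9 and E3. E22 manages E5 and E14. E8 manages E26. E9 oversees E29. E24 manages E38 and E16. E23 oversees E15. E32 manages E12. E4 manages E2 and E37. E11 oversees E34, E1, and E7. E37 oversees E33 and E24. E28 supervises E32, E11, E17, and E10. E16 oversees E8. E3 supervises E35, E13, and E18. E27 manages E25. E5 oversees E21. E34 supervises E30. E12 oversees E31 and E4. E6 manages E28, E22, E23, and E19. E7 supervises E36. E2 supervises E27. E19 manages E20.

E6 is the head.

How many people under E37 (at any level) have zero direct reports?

3

The people in E37's organization with no one reporting to them are E33, E26, E38. That is 3.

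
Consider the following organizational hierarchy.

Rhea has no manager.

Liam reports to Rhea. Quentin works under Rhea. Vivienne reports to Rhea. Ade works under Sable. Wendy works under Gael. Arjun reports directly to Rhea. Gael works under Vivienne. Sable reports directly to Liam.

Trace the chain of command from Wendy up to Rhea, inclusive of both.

Wendy reports to Gael. Gael reports to Vivienne. Vivienne reports to Rhea. Rhea is at the top.

Wendy -> Gael -> Vivienne -> Rhea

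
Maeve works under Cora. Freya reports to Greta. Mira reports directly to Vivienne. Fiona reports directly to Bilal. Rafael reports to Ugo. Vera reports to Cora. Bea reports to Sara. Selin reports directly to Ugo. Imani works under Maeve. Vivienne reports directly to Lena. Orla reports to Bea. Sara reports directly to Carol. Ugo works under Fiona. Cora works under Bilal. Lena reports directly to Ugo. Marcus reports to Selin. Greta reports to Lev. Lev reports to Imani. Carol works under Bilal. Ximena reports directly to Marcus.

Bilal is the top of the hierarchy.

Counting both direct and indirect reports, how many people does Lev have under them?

2

Lev directly manages Greta. Under Greta: Freya (1). That's 2 in total.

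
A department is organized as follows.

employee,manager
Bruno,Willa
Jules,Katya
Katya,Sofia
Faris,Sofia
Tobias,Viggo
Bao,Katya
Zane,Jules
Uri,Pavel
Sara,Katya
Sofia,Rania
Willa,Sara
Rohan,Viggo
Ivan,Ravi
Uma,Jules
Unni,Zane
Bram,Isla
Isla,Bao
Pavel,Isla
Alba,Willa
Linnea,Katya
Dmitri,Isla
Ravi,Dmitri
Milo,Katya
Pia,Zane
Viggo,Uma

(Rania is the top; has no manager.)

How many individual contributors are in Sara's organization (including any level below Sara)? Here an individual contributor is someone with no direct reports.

The people in Sara's organization with no one reporting to them are Bruno, Alba. That is 2.

2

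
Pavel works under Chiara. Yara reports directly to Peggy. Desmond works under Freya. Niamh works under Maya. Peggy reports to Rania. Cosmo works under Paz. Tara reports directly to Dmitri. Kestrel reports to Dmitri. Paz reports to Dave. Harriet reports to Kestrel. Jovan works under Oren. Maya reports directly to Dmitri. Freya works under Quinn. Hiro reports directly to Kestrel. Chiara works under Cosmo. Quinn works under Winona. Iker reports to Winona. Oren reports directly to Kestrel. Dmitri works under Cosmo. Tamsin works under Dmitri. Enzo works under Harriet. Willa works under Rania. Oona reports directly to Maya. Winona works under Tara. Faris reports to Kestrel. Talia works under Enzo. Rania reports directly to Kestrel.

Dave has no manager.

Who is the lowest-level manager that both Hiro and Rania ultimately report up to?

Hiro's chain of managers is Kestrel, Dmitri, Cosmo, Paz, Dave. Rania's chain of managers is Kestrel, Dmitri, Cosmo, Paz, Dave. The first manager that appears in both chains is Kestrel.

Kestrel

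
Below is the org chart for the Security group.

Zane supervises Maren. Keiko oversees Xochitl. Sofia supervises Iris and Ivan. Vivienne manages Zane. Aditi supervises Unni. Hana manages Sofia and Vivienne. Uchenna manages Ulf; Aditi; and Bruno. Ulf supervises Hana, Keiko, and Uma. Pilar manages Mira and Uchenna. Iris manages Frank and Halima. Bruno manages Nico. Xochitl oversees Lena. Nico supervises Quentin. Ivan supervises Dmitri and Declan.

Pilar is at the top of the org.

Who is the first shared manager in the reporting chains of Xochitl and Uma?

Xochitl's chain of managers is Keiko, Ulf, Uchenna, Pilar. Uma's chain of managers is Ulf, Uchenna, Pilar. The first manager that appears in both chains is Ulf.

Ulf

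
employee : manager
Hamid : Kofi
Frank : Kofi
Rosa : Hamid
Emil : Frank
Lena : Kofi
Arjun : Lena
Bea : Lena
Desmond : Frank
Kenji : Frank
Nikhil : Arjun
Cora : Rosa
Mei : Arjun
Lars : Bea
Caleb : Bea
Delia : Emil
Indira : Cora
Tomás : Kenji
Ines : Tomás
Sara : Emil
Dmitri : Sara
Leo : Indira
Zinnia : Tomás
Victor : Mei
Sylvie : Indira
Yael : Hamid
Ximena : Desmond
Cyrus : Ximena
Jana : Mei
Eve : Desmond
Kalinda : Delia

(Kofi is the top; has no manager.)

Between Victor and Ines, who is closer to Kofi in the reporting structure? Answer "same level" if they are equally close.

Both Victor and Ines are 4 levels below Kofi.

same level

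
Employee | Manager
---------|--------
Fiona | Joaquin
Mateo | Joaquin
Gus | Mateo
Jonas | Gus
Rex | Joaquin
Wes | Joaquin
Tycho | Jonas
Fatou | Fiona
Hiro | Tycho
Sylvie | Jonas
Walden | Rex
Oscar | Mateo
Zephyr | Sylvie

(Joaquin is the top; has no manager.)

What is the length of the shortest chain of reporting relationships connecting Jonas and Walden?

5

Jonas is 3 levels below Joaquin, and Walden is 2 levels below Joaquin (their lowest common manager). The shortest path runs up from Jonas to Joaquin and back down to Walden: 3 + 2 = 5 links.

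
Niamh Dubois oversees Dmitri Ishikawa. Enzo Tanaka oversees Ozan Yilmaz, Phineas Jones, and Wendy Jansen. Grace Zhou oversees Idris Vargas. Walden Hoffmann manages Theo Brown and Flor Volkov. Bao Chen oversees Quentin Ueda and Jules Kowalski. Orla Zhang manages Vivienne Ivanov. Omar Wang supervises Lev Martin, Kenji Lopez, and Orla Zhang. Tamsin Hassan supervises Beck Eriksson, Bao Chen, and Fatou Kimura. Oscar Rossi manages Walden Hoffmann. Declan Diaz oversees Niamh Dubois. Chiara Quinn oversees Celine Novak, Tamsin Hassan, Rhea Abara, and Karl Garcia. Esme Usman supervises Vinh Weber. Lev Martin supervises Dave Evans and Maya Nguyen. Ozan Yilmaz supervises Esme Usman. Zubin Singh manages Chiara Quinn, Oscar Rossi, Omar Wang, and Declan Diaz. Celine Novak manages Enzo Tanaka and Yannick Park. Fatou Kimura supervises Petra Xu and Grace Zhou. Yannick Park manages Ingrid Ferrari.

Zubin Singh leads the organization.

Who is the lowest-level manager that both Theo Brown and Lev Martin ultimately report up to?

Theo Brown's chain of managers is Walden Hoffmann, Oscar Rossi, Zubin Singh. Lev Martin's chain of managers is Omar Wang, Zubin Singh. The first manager that appears in both chains is Zubin Singh.

Zubin Singh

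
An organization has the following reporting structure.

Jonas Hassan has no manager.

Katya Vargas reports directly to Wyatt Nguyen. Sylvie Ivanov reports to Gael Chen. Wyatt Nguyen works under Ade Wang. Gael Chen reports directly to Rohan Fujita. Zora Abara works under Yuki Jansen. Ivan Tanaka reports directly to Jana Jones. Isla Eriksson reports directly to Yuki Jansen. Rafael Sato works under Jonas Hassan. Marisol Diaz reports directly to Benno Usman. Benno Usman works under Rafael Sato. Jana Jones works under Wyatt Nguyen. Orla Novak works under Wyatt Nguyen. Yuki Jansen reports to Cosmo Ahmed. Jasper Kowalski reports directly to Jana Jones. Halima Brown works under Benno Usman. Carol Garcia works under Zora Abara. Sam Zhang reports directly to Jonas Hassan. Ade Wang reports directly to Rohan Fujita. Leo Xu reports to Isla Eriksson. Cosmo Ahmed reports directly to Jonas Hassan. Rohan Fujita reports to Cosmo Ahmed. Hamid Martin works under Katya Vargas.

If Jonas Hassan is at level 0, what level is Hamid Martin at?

Chain from Hamid Martin up to Jonas Hassan: Hamid Martin → Katya Vargas → Wyatt Nguyen → Ade Wang → Rohan Fujita → Cosmo Ahmed → Jonas Hassan. That is 6 steps up, so Hamid Martin is 6 levels below Jonas Hassan.

6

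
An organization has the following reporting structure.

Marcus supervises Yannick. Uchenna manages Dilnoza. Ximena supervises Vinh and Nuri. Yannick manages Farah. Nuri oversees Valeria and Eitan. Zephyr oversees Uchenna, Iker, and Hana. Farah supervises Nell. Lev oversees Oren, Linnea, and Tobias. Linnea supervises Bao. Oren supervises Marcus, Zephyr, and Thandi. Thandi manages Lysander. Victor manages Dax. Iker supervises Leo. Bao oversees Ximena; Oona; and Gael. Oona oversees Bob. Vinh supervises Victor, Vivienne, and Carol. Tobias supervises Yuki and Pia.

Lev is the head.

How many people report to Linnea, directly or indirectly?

Linnea directly manages Bao. Under Bao: Gael, Oona, Bob, Ximena, Nuri, Eitan, Valeria, Vinh, Carol, Vivienne, Victor, Dax (12). That's 13 in total.

13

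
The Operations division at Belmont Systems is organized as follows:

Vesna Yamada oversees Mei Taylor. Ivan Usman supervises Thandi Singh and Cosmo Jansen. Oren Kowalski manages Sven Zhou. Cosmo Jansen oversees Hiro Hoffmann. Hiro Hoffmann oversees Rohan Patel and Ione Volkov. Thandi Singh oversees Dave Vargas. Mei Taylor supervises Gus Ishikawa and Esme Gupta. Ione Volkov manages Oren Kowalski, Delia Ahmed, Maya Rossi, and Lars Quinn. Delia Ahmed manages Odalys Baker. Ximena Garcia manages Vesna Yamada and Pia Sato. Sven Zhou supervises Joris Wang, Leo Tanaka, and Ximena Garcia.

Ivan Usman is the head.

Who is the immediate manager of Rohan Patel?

Hiro Hoffmann

Rohan Patel reports directly to Hiro Hoffmann.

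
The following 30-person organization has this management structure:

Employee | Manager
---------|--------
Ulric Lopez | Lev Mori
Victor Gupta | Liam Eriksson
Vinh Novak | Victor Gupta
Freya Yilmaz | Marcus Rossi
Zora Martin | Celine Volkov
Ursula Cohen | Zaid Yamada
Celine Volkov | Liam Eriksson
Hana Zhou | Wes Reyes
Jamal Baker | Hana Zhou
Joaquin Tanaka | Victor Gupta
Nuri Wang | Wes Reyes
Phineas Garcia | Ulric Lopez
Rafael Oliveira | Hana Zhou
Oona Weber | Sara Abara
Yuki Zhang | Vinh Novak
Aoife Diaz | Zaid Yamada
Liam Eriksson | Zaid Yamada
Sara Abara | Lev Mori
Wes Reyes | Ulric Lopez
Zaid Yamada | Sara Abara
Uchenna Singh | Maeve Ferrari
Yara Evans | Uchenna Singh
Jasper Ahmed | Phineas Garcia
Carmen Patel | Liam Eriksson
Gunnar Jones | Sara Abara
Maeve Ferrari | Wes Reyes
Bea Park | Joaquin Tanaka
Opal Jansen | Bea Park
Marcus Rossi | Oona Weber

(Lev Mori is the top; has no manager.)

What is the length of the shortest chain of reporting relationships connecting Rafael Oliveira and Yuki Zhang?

Rafael Oliveira is 4 levels below Lev Mori, and Yuki Zhang is 6 levels below Lev Mori (their lowest common manager). The shortest path runs up from Rafael Oliveira to Lev Mori and back down to Yuki Zhang: 4 + 6 = 10 links.

10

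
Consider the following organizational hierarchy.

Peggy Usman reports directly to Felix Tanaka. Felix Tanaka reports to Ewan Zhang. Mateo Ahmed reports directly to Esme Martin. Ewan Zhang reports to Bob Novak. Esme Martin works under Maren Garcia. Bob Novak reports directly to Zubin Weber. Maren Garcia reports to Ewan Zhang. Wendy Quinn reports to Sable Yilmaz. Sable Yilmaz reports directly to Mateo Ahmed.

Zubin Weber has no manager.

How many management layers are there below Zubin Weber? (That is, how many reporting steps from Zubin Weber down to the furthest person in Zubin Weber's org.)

7

The longest chain under Zubin Weber runs Zubin Weber → Bob Novak → Ewan Zhang → Maren Garcia → Esme Martin → Mateo Ahmed → Sable Yilmaz → Wendy Quinn, which is 7 levels below Zubin Weber.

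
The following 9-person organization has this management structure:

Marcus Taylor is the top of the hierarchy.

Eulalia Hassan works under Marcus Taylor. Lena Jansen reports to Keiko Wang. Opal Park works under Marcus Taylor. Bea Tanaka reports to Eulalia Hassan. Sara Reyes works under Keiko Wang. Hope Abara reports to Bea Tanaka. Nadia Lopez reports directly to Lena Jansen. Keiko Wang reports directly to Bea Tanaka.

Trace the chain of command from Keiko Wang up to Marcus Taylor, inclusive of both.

Keiko Wang reports to Bea Tanaka. Bea Tanaka reports to Eulalia Hassan. Eulalia Hassan reports to Marcus Taylor. Marcus Taylor is at the top.

Keiko Wang -> Bea Tanaka -> Eulalia Hassan -> Marcus Taylor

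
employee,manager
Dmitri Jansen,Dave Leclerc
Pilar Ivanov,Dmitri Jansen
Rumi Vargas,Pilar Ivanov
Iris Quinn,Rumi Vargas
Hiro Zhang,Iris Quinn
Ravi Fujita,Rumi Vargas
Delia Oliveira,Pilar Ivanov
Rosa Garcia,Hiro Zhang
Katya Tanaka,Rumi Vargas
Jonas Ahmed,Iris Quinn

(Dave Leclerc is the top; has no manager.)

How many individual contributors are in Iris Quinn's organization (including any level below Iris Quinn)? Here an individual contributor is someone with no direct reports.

The people in Iris Quinn's organization with no one reporting to them are Jonas Ahmed, Rosa Garcia. That is 2.

2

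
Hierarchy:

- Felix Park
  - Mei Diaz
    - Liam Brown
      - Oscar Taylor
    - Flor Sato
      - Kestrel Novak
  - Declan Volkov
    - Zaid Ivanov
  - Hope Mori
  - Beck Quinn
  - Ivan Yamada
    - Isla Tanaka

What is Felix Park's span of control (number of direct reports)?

5

Felix Park directly manages Mei Diaz, Declan Volkov, Hope Mori, Beck Quinn, Ivan Yamada. That is 5 direct reports.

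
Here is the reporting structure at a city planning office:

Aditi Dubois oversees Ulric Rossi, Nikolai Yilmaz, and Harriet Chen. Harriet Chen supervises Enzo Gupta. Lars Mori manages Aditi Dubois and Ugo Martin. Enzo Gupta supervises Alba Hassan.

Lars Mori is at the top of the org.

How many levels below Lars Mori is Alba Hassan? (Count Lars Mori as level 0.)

4

Chain from Alba Hassan up to Lars Mori: Alba Hassan → Enzo Gupta → Harriet Chen → Aditi Dubois → Lars Mori. That is 4 steps up, so Alba Hassan is 4 levels below Lars Mori.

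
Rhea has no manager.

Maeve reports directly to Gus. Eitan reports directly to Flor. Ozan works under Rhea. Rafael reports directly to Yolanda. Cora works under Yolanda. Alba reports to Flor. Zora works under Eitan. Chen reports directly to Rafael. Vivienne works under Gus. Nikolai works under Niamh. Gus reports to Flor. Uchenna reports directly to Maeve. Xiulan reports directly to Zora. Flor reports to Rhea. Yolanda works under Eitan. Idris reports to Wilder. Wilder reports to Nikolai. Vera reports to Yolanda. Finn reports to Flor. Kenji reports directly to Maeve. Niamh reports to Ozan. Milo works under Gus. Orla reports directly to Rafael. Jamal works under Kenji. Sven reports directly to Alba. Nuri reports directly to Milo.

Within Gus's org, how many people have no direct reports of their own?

The people in Gus's organization with no one reporting to them are Vivienne, Nuri, Jamal, Uchenna. That is 4.

4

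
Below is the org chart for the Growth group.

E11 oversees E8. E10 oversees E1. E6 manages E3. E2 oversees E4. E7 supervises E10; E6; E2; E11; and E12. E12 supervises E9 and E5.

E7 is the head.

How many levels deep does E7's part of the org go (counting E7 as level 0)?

The longest chain under E7 runs E7 → E12 → E9, which is 2 levels below E7.

2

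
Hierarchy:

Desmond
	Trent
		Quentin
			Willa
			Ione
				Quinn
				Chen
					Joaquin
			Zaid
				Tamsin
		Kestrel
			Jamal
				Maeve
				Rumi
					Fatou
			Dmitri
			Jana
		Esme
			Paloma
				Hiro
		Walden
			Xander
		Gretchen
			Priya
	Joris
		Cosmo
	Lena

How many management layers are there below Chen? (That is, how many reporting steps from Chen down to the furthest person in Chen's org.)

The longest chain under Chen runs Chen → Joaquin, which is 1 level below Chen.

1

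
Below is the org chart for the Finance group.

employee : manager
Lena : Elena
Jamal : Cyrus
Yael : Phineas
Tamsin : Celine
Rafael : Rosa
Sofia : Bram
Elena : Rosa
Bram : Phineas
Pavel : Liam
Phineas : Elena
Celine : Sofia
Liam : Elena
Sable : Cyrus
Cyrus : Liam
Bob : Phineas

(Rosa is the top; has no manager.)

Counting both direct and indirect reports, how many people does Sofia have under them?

2

Sofia directly manages Celine. Under Celine: Tamsin (1). That's 2 in total.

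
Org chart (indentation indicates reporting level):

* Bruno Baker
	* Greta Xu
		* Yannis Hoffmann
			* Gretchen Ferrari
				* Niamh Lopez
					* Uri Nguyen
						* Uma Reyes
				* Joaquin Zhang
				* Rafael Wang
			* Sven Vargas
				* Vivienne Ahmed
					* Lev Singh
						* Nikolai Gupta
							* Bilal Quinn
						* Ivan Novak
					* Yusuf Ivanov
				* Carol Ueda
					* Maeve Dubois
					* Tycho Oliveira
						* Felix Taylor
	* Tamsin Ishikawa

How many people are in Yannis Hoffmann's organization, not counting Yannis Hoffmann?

17

Yannis Hoffmann directly manages Gretchen Ferrari, Sven Vargas. Under Gretchen Ferrari: Rafael Wang, Joaquin Zhang, Niamh Lopez, Uri Nguyen, Uma Reyes (5). Under Sven Vargas: Carol Ueda, Tycho Oliveira, Felix Taylor, Maeve Dubois, Vivienne Ahmed, Yusuf Ivanov, Lev Singh, Ivan Novak, Nikolai Gupta, Bilal Quinn (10). So Yannis Hoffmann's organization is 2 direct reports plus everyone under them: 6 + 11 = 17.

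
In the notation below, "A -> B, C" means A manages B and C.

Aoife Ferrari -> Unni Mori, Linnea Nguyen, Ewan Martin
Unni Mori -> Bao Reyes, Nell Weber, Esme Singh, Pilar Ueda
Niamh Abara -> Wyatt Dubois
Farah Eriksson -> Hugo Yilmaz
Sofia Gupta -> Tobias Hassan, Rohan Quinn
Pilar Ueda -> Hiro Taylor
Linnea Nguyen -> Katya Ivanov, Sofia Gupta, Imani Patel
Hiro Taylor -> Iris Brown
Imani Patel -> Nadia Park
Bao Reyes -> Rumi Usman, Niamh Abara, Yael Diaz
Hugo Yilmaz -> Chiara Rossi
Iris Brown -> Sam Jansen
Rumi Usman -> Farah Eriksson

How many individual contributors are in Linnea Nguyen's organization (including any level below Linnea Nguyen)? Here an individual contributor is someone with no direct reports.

The people in Linnea Nguyen's organization with no one reporting to them are Nadia Park, Rohan Quinn, Tobias Hassan, Katya Ivanov. That is 4.

4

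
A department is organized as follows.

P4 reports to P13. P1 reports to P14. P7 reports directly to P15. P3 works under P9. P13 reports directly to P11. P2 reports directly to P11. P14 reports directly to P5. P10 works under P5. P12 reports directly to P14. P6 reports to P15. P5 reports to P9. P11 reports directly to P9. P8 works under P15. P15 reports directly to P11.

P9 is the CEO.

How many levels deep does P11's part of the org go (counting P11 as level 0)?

2

The longest chain under P11 runs P11 → P13 → P4, which is 2 levels below P11.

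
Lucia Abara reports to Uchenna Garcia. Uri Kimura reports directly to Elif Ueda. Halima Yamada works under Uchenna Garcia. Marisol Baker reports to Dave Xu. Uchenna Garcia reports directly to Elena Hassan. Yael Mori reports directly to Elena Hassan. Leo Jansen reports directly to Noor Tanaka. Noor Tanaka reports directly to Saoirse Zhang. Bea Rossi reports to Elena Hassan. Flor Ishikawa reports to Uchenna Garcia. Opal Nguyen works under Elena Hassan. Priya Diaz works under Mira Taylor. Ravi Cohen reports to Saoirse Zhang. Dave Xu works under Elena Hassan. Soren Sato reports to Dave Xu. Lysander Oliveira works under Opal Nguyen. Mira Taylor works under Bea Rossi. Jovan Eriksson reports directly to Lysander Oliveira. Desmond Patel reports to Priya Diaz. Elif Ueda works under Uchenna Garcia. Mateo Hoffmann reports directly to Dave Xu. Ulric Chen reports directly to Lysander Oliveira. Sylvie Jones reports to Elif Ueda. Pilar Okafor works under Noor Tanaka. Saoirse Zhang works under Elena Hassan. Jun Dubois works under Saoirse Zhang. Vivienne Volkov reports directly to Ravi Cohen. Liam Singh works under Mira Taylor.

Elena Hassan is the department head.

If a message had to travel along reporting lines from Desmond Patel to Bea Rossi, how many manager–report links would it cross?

Desmond Patel is in Bea Rossi's organization: the chain from Desmond Patel up to Bea Rossi is Desmond Patel → Priya Diaz → Mira Taylor → Bea Rossi, which is 3 links.

3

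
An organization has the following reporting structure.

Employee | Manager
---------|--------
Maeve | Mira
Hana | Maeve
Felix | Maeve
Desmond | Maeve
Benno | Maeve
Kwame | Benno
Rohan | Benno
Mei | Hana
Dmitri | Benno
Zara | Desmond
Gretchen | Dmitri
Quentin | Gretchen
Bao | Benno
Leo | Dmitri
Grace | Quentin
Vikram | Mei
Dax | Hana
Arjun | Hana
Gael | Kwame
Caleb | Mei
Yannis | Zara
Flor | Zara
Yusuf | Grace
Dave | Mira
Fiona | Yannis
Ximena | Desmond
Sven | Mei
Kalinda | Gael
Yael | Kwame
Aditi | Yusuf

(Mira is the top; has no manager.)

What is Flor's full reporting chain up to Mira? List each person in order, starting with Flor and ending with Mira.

Flor -> Zara -> Desmond -> Maeve -> Mira

Flor reports to Zara. Zara reports to Desmond. Desmond reports to Maeve. Maeve reports to Mira. Mira is at the top.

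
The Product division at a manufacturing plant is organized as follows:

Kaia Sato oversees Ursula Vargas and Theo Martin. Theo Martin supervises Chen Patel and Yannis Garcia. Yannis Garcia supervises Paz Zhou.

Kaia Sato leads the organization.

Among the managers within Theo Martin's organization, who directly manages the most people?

Theo Martin

Direct-report counts within Theo Martin's organization: Theo Martin has 2; Yannis Garcia has 1. The largest is 2, held by Theo Martin.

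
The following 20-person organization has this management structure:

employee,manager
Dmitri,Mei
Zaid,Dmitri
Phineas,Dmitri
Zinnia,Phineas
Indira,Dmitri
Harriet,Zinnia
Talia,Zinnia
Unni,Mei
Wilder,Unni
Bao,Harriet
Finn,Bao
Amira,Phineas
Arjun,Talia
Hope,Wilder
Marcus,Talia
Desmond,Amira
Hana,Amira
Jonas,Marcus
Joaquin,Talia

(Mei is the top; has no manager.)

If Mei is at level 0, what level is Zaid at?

2

Chain from Zaid up to Mei: Zaid → Dmitri → Mei. That is 2 steps up, so Zaid is 2 levels below Mei.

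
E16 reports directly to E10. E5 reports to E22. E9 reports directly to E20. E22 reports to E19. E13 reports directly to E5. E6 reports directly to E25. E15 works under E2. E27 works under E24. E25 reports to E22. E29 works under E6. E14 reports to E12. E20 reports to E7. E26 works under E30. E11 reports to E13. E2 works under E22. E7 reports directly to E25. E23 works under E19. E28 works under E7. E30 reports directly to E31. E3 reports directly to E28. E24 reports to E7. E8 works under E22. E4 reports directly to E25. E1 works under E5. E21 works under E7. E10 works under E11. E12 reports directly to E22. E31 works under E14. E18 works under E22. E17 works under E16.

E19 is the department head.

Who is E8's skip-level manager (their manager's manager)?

E8 reports to E22, and E22 reports to E19. So E8's skip-level manager is E19.

E19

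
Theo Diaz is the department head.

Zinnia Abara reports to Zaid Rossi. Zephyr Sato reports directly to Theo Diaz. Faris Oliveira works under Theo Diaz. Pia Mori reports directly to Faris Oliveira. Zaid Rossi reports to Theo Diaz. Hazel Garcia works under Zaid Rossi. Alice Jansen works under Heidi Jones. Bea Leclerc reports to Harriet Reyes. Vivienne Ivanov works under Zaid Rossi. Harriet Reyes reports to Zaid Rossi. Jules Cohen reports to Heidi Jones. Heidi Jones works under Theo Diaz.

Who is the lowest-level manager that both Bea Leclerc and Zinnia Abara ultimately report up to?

Zaid Rossi

Bea Leclerc's chain of managers is Harriet Reyes, Zaid Rossi, Theo Diaz. Zinnia Abara's chain of managers is Zaid Rossi, Theo Diaz. The first manager that appears in both chains is Zaid Rossi.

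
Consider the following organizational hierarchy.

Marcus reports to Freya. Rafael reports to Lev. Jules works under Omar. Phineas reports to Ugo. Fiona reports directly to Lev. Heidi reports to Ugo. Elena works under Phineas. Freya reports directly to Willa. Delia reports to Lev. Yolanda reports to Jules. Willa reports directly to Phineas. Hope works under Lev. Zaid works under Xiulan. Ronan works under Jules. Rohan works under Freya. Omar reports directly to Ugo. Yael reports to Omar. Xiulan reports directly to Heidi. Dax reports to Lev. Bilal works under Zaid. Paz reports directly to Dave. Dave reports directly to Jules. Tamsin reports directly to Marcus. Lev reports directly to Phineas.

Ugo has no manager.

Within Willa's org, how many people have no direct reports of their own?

2

The people in Willa's organization with no one reporting to them are Rohan, Tamsin. That is 2.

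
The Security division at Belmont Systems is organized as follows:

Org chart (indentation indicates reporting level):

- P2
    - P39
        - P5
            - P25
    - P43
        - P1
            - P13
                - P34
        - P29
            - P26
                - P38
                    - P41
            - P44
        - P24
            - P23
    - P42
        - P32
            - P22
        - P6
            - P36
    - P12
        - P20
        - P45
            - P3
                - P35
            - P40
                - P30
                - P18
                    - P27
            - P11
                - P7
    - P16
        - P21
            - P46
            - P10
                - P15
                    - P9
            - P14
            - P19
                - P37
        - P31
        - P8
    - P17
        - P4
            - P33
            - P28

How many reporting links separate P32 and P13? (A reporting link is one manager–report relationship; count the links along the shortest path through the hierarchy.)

5

P32 is 2 levels below P2, and P13 is 3 levels below P2 (their lowest common manager). The shortest path runs up from P32 to P2 and back down to P13: 2 + 3 = 5 links.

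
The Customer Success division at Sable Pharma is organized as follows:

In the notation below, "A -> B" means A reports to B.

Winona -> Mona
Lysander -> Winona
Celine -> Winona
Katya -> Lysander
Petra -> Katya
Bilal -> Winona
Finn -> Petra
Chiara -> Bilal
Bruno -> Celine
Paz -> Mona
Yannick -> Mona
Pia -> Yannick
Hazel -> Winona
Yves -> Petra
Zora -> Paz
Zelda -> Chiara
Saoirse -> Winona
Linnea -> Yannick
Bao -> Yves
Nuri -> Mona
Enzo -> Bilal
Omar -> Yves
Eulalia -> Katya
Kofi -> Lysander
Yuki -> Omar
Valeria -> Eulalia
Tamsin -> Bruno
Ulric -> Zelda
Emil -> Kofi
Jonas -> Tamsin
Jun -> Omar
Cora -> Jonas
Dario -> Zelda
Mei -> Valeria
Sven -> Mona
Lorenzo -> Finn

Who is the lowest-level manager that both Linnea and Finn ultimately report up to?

Mona

Linnea's chain of managers is Yannick, Mona. Finn's chain of managers is Petra, Katya, Lysander, Winona, Mona. The first manager that appears in both chains is Mona.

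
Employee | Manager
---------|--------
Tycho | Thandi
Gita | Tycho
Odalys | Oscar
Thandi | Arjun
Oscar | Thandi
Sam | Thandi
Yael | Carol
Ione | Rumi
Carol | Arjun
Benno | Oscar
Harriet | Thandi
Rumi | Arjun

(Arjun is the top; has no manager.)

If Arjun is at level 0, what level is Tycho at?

Chain from Tycho up to Arjun: Tycho → Thandi → Arjun. That is 2 steps up, so Tycho is 2 levels below Arjun.

2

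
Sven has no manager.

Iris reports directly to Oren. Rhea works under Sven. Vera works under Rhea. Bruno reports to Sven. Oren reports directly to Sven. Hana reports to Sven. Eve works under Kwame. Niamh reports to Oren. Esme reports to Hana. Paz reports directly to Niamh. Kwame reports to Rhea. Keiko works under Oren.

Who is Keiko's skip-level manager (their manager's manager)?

Keiko reports to Oren, and Oren reports to Sven. So Keiko's skip-level manager is Sven.

Sven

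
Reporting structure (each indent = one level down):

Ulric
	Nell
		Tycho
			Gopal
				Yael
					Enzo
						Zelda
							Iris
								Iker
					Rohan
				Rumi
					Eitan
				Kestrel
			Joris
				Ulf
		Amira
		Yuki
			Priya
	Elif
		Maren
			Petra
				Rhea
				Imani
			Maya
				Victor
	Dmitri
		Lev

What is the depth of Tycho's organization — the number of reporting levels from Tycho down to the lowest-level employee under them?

The longest chain under Tycho runs Tycho → Gopal → Yael → Enzo → Zelda → Iris → Iker, which is 6 levels below Tycho.

6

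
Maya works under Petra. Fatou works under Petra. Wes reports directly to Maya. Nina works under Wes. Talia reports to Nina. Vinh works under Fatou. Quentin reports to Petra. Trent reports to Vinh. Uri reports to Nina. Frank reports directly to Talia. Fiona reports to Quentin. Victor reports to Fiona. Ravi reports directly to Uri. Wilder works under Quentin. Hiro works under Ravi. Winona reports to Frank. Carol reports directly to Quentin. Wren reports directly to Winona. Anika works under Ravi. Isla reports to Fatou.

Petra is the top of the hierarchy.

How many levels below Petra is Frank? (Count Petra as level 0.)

5

Chain from Frank up to Petra: Frank → Talia → Nina → Wes → Maya → Petra. That is 5 steps up, so Frank is 5 levels below Petra.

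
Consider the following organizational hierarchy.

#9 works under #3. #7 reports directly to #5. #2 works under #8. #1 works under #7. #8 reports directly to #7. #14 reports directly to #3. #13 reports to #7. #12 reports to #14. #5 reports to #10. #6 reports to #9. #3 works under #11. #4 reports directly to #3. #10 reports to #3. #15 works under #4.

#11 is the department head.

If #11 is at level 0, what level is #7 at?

4

Chain from #7 up to #11: #7 → #5 → #10 → #3 → #11. That is 4 steps up, so #7 is 4 levels below #11.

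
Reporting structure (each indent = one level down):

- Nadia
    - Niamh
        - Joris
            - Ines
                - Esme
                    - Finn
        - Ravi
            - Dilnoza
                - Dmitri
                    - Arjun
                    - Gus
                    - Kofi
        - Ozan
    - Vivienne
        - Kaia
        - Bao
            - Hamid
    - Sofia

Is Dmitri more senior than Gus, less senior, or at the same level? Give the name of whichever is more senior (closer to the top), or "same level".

Dmitri

Dmitri is 4 levels below Nadia; Gus is 5. Dmitri is higher.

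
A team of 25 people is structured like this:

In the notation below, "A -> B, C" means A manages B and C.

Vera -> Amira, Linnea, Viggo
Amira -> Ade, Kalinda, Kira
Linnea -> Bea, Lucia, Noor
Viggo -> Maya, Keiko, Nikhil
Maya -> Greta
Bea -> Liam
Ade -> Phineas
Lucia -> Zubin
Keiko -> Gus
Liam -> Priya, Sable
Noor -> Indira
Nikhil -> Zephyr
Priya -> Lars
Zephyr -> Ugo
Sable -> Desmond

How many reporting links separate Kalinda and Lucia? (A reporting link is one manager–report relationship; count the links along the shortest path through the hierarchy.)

Kalinda is 2 levels below Vera, and Lucia is 2 levels below Vera (their lowest common manager). The shortest path runs up from Kalinda to Vera and back down to Lucia: 2 + 2 = 4 links.

4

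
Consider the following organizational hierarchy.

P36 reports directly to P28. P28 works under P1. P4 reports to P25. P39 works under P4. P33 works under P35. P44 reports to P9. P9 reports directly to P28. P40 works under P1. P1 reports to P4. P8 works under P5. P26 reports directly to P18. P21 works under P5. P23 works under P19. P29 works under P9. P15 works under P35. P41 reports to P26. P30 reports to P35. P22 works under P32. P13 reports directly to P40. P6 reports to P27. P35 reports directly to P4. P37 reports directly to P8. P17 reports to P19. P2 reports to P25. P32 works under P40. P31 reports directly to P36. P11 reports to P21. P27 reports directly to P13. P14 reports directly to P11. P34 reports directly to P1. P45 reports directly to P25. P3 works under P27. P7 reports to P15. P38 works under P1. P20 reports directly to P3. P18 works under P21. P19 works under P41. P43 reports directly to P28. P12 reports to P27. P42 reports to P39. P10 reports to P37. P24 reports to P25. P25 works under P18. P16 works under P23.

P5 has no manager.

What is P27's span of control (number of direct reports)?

P27 directly manages P3, P12, P6. That is 3 direct reports.

3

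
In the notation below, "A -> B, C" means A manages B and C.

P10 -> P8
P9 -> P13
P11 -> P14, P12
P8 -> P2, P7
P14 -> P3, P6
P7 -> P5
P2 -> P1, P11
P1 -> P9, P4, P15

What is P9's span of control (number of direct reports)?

P9 directly manages P13. That is 1 direct report.

1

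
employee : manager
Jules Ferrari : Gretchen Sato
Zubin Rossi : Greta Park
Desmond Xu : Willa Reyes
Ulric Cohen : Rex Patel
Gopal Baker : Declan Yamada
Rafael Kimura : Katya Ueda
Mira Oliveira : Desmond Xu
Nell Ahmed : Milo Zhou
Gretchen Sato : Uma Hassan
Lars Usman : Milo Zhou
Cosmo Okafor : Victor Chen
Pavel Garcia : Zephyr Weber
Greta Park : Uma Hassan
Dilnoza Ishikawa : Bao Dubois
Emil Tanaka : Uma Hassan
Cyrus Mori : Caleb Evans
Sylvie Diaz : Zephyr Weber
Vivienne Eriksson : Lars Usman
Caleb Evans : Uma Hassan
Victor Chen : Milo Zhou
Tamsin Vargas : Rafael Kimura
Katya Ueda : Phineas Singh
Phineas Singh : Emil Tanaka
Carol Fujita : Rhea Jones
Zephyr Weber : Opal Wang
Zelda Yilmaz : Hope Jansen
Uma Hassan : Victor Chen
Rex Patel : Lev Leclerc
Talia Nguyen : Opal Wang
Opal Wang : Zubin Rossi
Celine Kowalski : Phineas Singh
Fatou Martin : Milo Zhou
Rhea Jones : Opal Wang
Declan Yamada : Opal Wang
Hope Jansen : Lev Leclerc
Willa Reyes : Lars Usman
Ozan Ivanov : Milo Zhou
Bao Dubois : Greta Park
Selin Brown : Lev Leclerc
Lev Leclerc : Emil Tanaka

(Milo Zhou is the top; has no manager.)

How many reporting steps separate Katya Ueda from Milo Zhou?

5

Chain from Katya Ueda up to Milo Zhou: Katya Ueda → Phineas Singh → Emil Tanaka → Uma Hassan → Victor Chen → Milo Zhou. That is 5 steps up, so Katya Ueda is 5 levels below Milo Zhou.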